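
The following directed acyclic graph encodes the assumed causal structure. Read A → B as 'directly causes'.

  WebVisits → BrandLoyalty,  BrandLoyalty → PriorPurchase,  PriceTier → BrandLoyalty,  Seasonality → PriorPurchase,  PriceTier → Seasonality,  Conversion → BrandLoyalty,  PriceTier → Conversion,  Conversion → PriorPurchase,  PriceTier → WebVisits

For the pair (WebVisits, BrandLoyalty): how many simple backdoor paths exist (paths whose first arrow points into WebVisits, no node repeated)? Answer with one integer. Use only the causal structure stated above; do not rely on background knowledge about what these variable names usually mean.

5

A backdoor path from WebVisits to BrandLoyalty is any simple undirected path whose first edge points into WebVisits (i.e. leaves WebVisits via a parent).
Parents of WebVisits: {PriceTier}.
Enumerating:
  P1: WebVisits <- PriceTier -> Conversion -> BrandLoyalty
  P2: WebVisits <- PriceTier -> Conversion -> PriorPurchase <- BrandLoyalty
  P3: WebVisits <- PriceTier -> Seasonality -> PriorPurchase <- Conversion -> BrandLoyalty
  P4: WebVisits <- PriceTier -> Seasonality -> PriorPurchase <- BrandLoyalty
  P5: WebVisits <- PriceTier -> BrandLoyalty
That exhausts the simple backdoor paths. Count: 5.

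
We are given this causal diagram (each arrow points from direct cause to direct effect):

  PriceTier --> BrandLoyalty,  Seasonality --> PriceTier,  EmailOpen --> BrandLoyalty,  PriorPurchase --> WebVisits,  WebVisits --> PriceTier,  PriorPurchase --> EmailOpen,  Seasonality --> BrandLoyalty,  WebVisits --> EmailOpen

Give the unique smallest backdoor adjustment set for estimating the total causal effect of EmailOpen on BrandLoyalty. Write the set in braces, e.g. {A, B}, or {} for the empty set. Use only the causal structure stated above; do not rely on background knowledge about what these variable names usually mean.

Variables eligible for adjustment (non-descendants of EmailOpen, excluding EmailOpen and BrandLoyalty): {PriceTier, PriorPurchase, Seasonality, WebVisits}.
Backdoor paths from EmailOpen to BrandLoyalty:
  P1: EmailOpen <- PriorPurchase -> WebVisits -> PriceTier <- Seasonality -> BrandLoyalty
  P2: EmailOpen <- PriorPurchase -> WebVisits -> PriceTier -> BrandLoyalty
  P3: EmailOpen <- WebVisits -> PriceTier <- Seasonality -> BrandLoyalty
  P4: EmailOpen <- WebVisits -> PriceTier -> BrandLoyalty
The empty set is not sufficient: P2 (EmailOpen <- PriorPurchase -> WebVisits -> PriceTier -> BrandLoyalty) has no collider blocking it and no conditioned non-collider, so it is open.
Try {WebVisits}:
  P1: blocked at chain node WebVisits ∈ conditioning set.
  P2: blocked at chain node WebVisits ∈ conditioning set.
  P3: blocked at fork node WebVisits ∈ conditioning set.
  P4: blocked at fork node WebVisits ∈ conditioning set.
{WebVisits} contains no descendant of EmailOpen and blocks every backdoor path.
No other singleton works — e.g. {PriorPurchase} leaves P4 open — so {WebVisits} is the unique smallest valid adjustment set.

{WebVisits}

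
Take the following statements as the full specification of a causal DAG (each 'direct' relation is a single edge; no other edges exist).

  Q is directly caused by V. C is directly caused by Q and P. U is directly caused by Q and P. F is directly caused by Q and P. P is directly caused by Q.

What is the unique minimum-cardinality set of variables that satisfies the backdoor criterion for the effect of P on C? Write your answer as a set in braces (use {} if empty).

{Q}

Variables eligible for adjustment (non-descendants of P, excluding P and C): {Q, V}.
Backdoor paths from P to C:
  P1: P <- Q -> C
The empty set is not sufficient: P1 (P <- Q -> C) has no collider blocking it and no conditioned non-collider, so it is open.
Try {Q}:
  P1: blocked at fork node Q ∈ conditioning set.
{Q} contains no descendant of P and blocks every backdoor path.
No other singleton works — e.g. {V} leaves P1 open — so {Q} is the unique smallest valid adjustment set.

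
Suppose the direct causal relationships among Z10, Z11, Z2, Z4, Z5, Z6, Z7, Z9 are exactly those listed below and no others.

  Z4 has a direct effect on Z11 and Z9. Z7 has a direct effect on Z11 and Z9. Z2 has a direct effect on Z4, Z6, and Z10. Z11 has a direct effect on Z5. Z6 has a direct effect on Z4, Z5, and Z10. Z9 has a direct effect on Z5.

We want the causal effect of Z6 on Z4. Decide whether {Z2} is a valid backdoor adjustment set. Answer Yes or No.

Backdoor paths from Z6 to Z4 (paths whose first edge points into Z6):
  P1: Z6 <- Z2 -> Z4
Condition 1 (no descendant of Z6 in the set): holds — descendants of Z6 are {Z10, Z11, Z4, Z5, Z9}; none are in {Z2}.
Condition 2 (every backdoor path blocked by {Z2}):
  P1: blocked at fork node Z2 ∈ conditioning set.
{Z2} satisfies the backdoor criterion.

Yes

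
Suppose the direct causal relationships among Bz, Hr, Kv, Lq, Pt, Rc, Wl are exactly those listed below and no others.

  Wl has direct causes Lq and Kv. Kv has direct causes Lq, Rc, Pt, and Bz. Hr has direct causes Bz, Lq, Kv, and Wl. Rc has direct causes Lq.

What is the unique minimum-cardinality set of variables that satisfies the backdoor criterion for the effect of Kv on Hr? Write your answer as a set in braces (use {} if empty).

Variables eligible for adjustment (non-descendants of Kv, excluding Kv and Hr): {Bz, Lq, Pt, Rc}.
Backdoor paths from Kv to Hr:
  P1: Kv <- Lq -> Wl -> Hr
  P2: Kv <- Lq -> Hr
  P3: Kv <- Rc <- Lq -> Wl -> Hr
  P4: Kv <- Rc <- Lq -> Hr
  P5: Kv <- Bz -> Hr
The empty set is not sufficient: P1 (Kv <- Lq -> Wl -> Hr) has no collider blocking it and no conditioned non-collider, so it is open.
Try {Bz, Lq}:
  P1: blocked at fork node Lq ∈ conditioning set.
  P2: blocked at fork node Lq ∈ conditioning set.
  P3: blocked at fork node Lq ∈ conditioning set.
  P4: blocked at fork node Lq ∈ conditioning set.
  P5: blocked at fork node Bz ∈ conditioning set.
{Bz, Lq} contains no descendant of Kv and blocks every backdoor path.
Every element of {Bz, Lq} is needed (dropping Bz leaves P5 open; dropping Lq leaves P1 open), so no proper subset is valid.
Among all size-2 subsets of the eligible variables, only {Bz, Lq} blocks every backdoor path, so it is the unique smallest valid adjustment set.

{Bz, Lq}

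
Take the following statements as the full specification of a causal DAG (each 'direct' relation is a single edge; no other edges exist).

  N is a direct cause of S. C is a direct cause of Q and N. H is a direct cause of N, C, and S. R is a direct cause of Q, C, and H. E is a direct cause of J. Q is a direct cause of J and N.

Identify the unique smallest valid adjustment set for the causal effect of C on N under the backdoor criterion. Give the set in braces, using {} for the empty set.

Variables eligible for adjustment (non-descendants of C, excluding C and N): {E, H, R}.
Backdoor paths from C to N:
  P1: C <- R -> H -> N
  P2: C <- R -> H -> S <- N
  P3: C <- R -> Q -> N
  P4: C <- H <- R -> Q -> N
  P5: C <- H -> N
  P6: C <- H -> S <- N
The empty set is not sufficient: P1 (C <- R -> H -> N) has no collider blocking it and no conditioned non-collider, so it is open.
Try {H, R}:
  P1: blocked at fork node R ∈ conditioning set.
  P2: blocked at fork node R ∈ conditioning set.
  P3: blocked at fork node R ∈ conditioning set.
  P4: blocked at chain node H ∈ conditioning set.
  P5: blocked at fork node H ∈ conditioning set.
  P6: blocked at fork node H ∈ conditioning set.
{H, R} contains no descendant of C and blocks every backdoor path.
Every element of {H, R} is needed (dropping H leaves P5 open; dropping R leaves P3 open), so no proper subset is valid.
Among all size-2 subsets of the eligible variables, only {H, R} blocks every backdoor path, so it is the unique smallest valid adjustment set.

{H, R}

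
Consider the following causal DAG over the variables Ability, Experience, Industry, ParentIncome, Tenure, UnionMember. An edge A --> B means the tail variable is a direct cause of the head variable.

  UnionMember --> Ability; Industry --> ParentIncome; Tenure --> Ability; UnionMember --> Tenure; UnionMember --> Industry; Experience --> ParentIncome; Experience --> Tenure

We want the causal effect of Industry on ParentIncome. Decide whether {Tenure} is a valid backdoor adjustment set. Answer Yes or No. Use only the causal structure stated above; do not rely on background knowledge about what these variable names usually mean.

Backdoor paths from Industry to ParentIncome (paths whose first edge points into Industry):
  P1: Industry <- UnionMember -> Tenure <- Experience -> ParentIncome
  P2: Industry <- UnionMember -> Ability <- Tenure <- Experience -> ParentIncome
Condition 1 (no descendant of Industry in the set): holds — descendants of Industry are {ParentIncome}; none are in {Tenure}.
Condition 2 (every backdoor path blocked by {Tenure}):
  P1: open — collider(s) Tenure are conditioned on (or have a conditioned descendant) and no non-collider on the path is in the set.
  P2: blocked at collider Ability (neither it nor any descendant is in the conditioning set).
{Tenure} does not satisfy the backdoor criterion.

No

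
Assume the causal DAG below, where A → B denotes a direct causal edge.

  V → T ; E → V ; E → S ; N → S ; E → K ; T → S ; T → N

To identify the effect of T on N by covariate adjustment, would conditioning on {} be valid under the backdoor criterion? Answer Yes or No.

Backdoor paths from T to N (paths whose first edge points into T):
  P1: T <- V <- E -> S <- N
Condition 1 (no descendant of T in the set): holds — descendants of T are {N, S}; none are in {}.
Condition 2 (every backdoor path blocked by {}):
  P1: blocked at collider S (neither it nor any descendant is in the conditioning set).
{} satisfies the backdoor criterion.

Yes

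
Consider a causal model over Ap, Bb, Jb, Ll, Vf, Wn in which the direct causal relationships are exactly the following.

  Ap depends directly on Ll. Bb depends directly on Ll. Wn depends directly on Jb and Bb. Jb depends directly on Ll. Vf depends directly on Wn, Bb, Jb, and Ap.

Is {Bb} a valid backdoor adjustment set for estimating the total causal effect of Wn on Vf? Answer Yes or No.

No

Backdoor paths from Wn to Vf (paths whose first edge points into Wn):
  P1: Wn <- Bb <- Ll -> Jb -> Vf
  P2: Wn <- Bb <- Ll -> Ap -> Vf
  P3: Wn <- Bb -> Vf
  P4: Wn <- Jb <- Ll -> Bb -> Vf
  P5: Wn <- Jb <- Ll -> Ap -> Vf
  P6: Wn <- Jb -> Vf
Condition 1 (no descendant of Wn in the set): holds — descendants of Wn are {Vf}; none are in {Bb}.
Condition 2 (every backdoor path blocked by {Bb}):
  P1: blocked at chain node Bb ∈ conditioning set.
  P2: blocked at chain node Bb ∈ conditioning set.
  P3: blocked at fork node Bb ∈ conditioning set.
  P4: blocked at chain node Bb ∈ conditioning set.
  P5: open — no interior node is in the conditioning set.
  P6: open — no interior node is in the conditioning set.
{Bb} does not satisfy the backdoor criterion.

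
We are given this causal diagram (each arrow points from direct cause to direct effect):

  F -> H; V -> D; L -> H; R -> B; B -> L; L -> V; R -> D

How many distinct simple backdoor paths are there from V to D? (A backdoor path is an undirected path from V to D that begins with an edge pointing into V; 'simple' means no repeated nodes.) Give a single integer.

A backdoor path from V to D is any simple undirected path whose first edge points into V (i.e. leaves V via a parent).
Parents of V: {L}.
Enumerating:
  P1: V <- L <- B <- R -> D
That exhausts the simple backdoor paths. Count: 1.

1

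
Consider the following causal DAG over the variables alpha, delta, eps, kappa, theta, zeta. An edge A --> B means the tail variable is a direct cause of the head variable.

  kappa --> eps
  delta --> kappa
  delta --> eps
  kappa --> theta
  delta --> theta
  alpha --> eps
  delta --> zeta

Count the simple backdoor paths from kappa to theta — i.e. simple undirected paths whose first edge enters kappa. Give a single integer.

1

A backdoor path from kappa to theta is any simple undirected path whose first edge points into kappa (i.e. leaves kappa via a parent).
Parents of kappa: {delta}.
Enumerating:
  P1: kappa <- delta -> theta
That exhausts the simple backdoor paths. Count: 1.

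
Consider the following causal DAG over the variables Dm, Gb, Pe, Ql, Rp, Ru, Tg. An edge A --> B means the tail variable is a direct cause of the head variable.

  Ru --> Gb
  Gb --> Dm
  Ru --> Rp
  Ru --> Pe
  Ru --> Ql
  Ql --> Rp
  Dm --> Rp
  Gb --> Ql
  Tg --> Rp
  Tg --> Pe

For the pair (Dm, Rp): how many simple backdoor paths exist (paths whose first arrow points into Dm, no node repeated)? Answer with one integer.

6

A backdoor path from Dm to Rp is any simple undirected path whose first edge points into Dm (i.e. leaves Dm via a parent).
Parents of Dm: {Gb}.
Enumerating:
  P1: Dm <- Gb <- Ru -> Ql -> Rp
  P2: Dm <- Gb <- Ru -> Rp
  P3: Dm <- Gb <- Ru -> Pe <- Tg -> Rp
  P4: Dm <- Gb -> Ql <- Ru -> Rp
  P5: Dm <- Gb -> Ql <- Ru -> Pe <- Tg -> Rp
  P6: Dm <- Gb -> Ql -> Rp
That exhausts the simple backdoor paths. Count: 6.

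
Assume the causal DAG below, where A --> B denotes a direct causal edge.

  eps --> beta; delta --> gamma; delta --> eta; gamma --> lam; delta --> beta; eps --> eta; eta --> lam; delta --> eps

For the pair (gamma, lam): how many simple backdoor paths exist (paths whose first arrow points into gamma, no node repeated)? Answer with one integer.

3

A backdoor path from gamma to lam is any simple undirected path whose first edge points into gamma (i.e. leaves gamma via a parent).
Parents of gamma: {delta}.
Enumerating:
  P1: gamma <- delta -> eps -> eta -> lam
  P2: gamma <- delta -> eta -> lam
  P3: gamma <- delta -> beta <- eps -> eta -> lam
That exhausts the simple backdoor paths. Count: 3.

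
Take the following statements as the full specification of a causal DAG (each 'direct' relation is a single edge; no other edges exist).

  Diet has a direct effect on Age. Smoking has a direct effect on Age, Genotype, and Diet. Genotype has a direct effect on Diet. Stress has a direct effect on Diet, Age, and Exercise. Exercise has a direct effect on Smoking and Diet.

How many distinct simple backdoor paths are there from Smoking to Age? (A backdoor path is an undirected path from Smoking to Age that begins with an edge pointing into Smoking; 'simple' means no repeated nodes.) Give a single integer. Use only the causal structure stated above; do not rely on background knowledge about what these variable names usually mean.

A backdoor path from Smoking to Age is any simple undirected path whose first edge points into Smoking (i.e. leaves Smoking via a parent).
Parents of Smoking: {Exercise}.
Enumerating:
  P1: Smoking <- Exercise <- Stress -> Diet -> Age
  P2: Smoking <- Exercise <- Stress -> Age
  P3: Smoking <- Exercise -> Diet <- Stress -> Age
  P4: Smoking <- Exercise -> Diet -> Age
That exhausts the simple backdoor paths. Count: 4.

4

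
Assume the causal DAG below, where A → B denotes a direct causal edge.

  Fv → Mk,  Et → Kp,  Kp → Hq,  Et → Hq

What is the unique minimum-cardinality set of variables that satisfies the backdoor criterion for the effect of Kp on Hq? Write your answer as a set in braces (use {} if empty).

Variables eligible for adjustment (non-descendants of Kp, excluding Kp and Hq): {Et, Fv, Mk}.
Backdoor paths from Kp to Hq:
  P1: Kp <- Et -> Hq
The empty set is not sufficient: P1 (Kp <- Et -> Hq) has no collider blocking it and no conditioned non-collider, so it is open.
Try {Et}:
  P1: blocked at fork node Et ∈ conditioning set.
{Et} contains no descendant of Kp and blocks every backdoor path.
No other singleton works — e.g. {Fv} leaves P1 open — so {Et} is the unique smallest valid adjustment set.

{Et}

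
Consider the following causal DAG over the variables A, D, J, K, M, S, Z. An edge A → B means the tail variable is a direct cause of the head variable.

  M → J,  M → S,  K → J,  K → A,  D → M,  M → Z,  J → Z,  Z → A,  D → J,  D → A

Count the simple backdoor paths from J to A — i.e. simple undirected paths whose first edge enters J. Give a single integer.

5

A backdoor path from J to A is any simple undirected path whose first edge points into J (i.e. leaves J via a parent).
Parents of J: {D, K, M}.
Enumerating:
  P1: J <- D -> M -> Z -> A
  P2: J <- D -> A
  P3: J <- K -> A
  P4: J <- M <- D -> A
  P5: J <- M -> Z -> A
That exhausts the simple backdoor paths. Count: 5.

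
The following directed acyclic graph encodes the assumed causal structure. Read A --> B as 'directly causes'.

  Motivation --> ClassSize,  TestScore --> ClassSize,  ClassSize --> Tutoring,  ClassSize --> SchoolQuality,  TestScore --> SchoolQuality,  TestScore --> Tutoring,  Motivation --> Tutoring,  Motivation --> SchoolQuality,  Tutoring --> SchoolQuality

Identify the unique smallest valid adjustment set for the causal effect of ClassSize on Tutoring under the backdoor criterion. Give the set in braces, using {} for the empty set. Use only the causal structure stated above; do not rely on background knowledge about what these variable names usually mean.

Variables eligible for adjustment (non-descendants of ClassSize, excluding ClassSize and Tutoring): {Motivation, TestScore}.
Backdoor paths from ClassSize to Tutoring:
  P1: ClassSize <- Motivation -> Tutoring
  P2: ClassSize <- Motivation -> SchoolQuality <- TestScore -> Tutoring
  P3: ClassSize <- Motivation -> SchoolQuality <- Tutoring
  P4: ClassSize <- TestScore -> Tutoring
  P5: ClassSize <- TestScore -> SchoolQuality <- Motivation -> Tutoring
  P6: ClassSize <- TestScore -> SchoolQuality <- Tutoring
The empty set is not sufficient: P1 (ClassSize <- Motivation -> Tutoring) has no collider blocking it and no conditioned non-collider, so it is open.
Try {Motivation, TestScore}:
  P1: blocked at fork node Motivation ∈ conditioning set.
  P2: blocked at fork node Motivation ∈ conditioning set.
  P3: blocked at fork node Motivation ∈ conditioning set.
  P4: blocked at fork node TestScore ∈ conditioning set.
  P5: blocked at fork node TestScore ∈ conditioning set.
  P6: blocked at fork node TestScore ∈ conditioning set.
{Motivation, TestScore} contains no descendant of ClassSize and blocks every backdoor path.
Every element of {Motivation, TestScore} is needed (dropping Motivation leaves P1 open; dropping TestScore leaves P4 open), so no proper subset is valid.
Among all size-2 subsets of the eligible variables, only {Motivation, TestScore} blocks every backdoor path, so it is the unique smallest valid adjustment set.

{Motivation, TestScore}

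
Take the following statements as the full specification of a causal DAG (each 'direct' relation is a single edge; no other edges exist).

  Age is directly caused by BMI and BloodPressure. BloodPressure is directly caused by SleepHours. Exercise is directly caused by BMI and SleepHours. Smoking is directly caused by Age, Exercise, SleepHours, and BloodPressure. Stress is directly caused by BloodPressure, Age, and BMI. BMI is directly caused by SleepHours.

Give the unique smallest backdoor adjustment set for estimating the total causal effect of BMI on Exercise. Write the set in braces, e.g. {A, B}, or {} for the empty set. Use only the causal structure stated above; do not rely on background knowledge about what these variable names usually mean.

{SleepHours}

Variables eligible for adjustment (non-descendants of BMI, excluding BMI and Exercise): {BloodPressure, SleepHours}.
Backdoor paths from BMI to Exercise:
  P1: BMI <- SleepHours -> BloodPressure -> Age -> Smoking <- Exercise
  P2: BMI <- SleepHours -> BloodPressure -> Smoking <- Exercise
  P3: BMI <- SleepHours -> BloodPressure -> Stress <- Age -> Smoking <- Exercise
  P4: BMI <- SleepHours -> Exercise
  P5: BMI <- SleepHours -> Smoking <- Exercise
The empty set is not sufficient: P4 (BMI <- SleepHours -> Exercise) has no collider blocking it and no conditioned non-collider, so it is open.
Try {SleepHours}:
  P1: blocked at fork node SleepHours ∈ conditioning set.
  P2: blocked at fork node SleepHours ∈ conditioning set.
  P3: blocked at fork node SleepHours ∈ conditioning set.
  P4: blocked at fork node SleepHours ∈ conditioning set.
  P5: blocked at fork node SleepHours ∈ conditioning set.
{SleepHours} contains no descendant of BMI and blocks every backdoor path.
No other singleton works — e.g. {BloodPressure} leaves P4 open — so {SleepHours} is the unique smallest valid adjustment set.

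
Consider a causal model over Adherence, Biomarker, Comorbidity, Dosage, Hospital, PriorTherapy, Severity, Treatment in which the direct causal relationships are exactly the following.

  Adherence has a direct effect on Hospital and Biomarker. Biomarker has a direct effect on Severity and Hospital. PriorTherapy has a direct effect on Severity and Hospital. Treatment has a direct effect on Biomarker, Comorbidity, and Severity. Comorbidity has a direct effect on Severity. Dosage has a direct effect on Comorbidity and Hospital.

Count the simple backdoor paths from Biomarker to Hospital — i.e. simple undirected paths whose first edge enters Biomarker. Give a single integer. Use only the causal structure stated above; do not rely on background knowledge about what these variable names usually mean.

A backdoor path from Biomarker to Hospital is any simple undirected path whose first edge points into Biomarker (i.e. leaves Biomarker via a parent).
Parents of Biomarker: {Adherence, Treatment}.
Enumerating:
  P1: Biomarker <- Treatment -> Comorbidity <- Dosage -> Hospital
  P2: Biomarker <- Treatment -> Comorbidity -> Severity <- PriorTherapy -> Hospital
  P3: Biomarker <- Treatment -> Severity <- PriorTherapy -> Hospital
  P4: Biomarker <- Treatment -> Severity <- Comorbidity <- Dosage -> Hospital
  P5: Biomarker <- Adherence -> Hospital
That exhausts the simple backdoor paths. Count: 5.

5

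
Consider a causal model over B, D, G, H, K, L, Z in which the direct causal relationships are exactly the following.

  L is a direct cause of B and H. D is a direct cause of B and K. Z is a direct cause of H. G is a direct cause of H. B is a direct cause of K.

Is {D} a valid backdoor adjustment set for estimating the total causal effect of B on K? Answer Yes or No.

Yes

Backdoor paths from B to K (paths whose first edge points into B):
  P1: B <- D -> K
Condition 1 (no descendant of B in the set): holds — descendants of B are {K}; none are in {D}.
Condition 2 (every backdoor path blocked by {D}):
  P1: blocked at fork node D ∈ conditioning set.
{D} satisfies the backdoor criterion.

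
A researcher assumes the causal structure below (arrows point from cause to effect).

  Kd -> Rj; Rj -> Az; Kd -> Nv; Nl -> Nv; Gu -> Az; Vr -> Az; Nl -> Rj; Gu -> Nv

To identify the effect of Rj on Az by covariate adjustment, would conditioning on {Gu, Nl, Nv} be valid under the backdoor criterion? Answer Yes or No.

Yes

Backdoor paths from Rj to Az (paths whose first edge points into Rj):
  P1: Rj <- Nl -> Nv <- Gu -> Az
  P2: Rj <- Kd -> Nv <- Gu -> Az
Condition 1 (no descendant of Rj in the set): holds — descendants of Rj are {Az}; none are in {Gu, Nl, Nv}.
Condition 2 (every backdoor path blocked by {Gu, Nl, Nv}):
  P1: blocked at fork node Nl ∈ conditioning set.
  P2: blocked at fork node Gu ∈ conditioning set.
{Gu, Nl, Nv} satisfies the backdoor criterion.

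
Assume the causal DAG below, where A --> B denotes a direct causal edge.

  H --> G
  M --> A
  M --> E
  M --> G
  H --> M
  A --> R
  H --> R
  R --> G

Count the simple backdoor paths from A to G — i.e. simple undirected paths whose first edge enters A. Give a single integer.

3

A backdoor path from A to G is any simple undirected path whose first edge points into A (i.e. leaves A via a parent).
Parents of A: {M}.
Enumerating:
  P1: A <- M <- H -> R -> G
  P2: A <- M <- H -> G
  P3: A <- M -> G
That exhausts the simple backdoor paths. Count: 3.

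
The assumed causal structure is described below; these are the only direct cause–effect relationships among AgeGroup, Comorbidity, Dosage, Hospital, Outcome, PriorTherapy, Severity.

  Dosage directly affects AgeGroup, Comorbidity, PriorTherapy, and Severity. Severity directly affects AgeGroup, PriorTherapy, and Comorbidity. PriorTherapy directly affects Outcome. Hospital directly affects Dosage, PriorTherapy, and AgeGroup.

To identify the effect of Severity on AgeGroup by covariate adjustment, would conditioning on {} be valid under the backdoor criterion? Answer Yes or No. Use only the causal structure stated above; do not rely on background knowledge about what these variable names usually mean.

No

Backdoor paths from Severity to AgeGroup (paths whose first edge points into Severity):
  P1: Severity <- Dosage <- Hospital -> AgeGroup
  P2: Severity <- Dosage -> PriorTherapy <- Hospital -> AgeGroup
  P3: Severity <- Dosage -> AgeGroup
Condition 1 (no descendant of Severity in the set): holds — descendants of Severity are {AgeGroup, Comorbidity, Outcome, PriorTherapy}; none are in {}.
Condition 2 (every backdoor path blocked by {}):
  P1: open — no interior node is in the conditioning set.
  P2: blocked at collider PriorTherapy (neither it nor any descendant is in the conditioning set).
  P3: open — no interior node is in the conditioning set.
{} does not satisfy the backdoor criterion.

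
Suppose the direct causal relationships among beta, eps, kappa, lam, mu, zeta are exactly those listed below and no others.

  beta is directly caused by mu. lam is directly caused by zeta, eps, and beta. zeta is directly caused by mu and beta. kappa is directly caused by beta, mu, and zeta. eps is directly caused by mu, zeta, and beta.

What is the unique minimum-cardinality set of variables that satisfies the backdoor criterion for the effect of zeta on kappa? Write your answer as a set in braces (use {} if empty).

Variables eligible for adjustment (non-descendants of zeta, excluding zeta and kappa): {beta, mu}.
Backdoor paths from zeta to kappa:
  P1: zeta <- mu -> beta -> kappa
  P2: zeta <- mu -> eps <- beta -> kappa
  P3: zeta <- mu -> eps -> lam <- beta -> kappa
  P4: zeta <- mu -> kappa
  P5: zeta <- beta <- mu -> kappa
  P6: zeta <- beta -> eps <- mu -> kappa
  P7: zeta <- beta -> lam <- eps <- mu -> kappa
  P8: zeta <- beta -> kappa
The empty set is not sufficient: P1 (zeta <- mu -> beta -> kappa) has no collider blocking it and no conditioned non-collider, so it is open.
Try {beta, mu}:
  P1: blocked at fork node mu ∈ conditioning set.
  P2: blocked at fork node mu ∈ conditioning set.
  P3: blocked at fork node mu ∈ conditioning set.
  P4: blocked at fork node mu ∈ conditioning set.
  P5: blocked at chain node beta ∈ conditioning set.
  P6: blocked at fork node beta ∈ conditioning set.
  P7: blocked at fork node beta ∈ conditioning set.
  P8: blocked at fork node beta ∈ conditioning set.
{beta, mu} contains no descendant of zeta and blocks every backdoor path.
Every element of {beta, mu} is needed (dropping beta leaves P8 open; dropping mu leaves P4 open), so no proper subset is valid.
Among all size-2 subsets of the eligible variables, only {beta, mu} blocks every backdoor path, so it is the unique smallest valid adjustment set.

{beta, mu}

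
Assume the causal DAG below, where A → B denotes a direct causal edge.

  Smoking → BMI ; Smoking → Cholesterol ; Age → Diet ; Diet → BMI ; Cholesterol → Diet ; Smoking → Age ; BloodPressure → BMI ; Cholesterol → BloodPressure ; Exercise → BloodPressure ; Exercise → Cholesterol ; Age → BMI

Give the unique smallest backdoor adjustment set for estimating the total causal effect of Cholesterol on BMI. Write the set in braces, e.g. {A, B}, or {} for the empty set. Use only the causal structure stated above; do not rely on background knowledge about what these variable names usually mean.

Variables eligible for adjustment (non-descendants of Cholesterol, excluding Cholesterol and BMI): {Age, Exercise, Smoking}.
Backdoor paths from Cholesterol to BMI:
  P1: Cholesterol <- Smoking -> Age -> Diet -> BMI
  P2: Cholesterol <- Smoking -> Age -> BMI
  P3: Cholesterol <- Smoking -> BMI
  P4: Cholesterol <- Exercise -> BloodPressure -> BMI
The empty set is not sufficient: P1 (Cholesterol <- Smoking -> Age -> Diet -> BMI) has no collider blocking it and no conditioned non-collider, so it is open.
Try {Exercise, Smoking}:
  P1: blocked at fork node Smoking ∈ conditioning set.
  P2: blocked at fork node Smoking ∈ conditioning set.
  P3: blocked at fork node Smoking ∈ conditioning set.
  P4: blocked at fork node Exercise ∈ conditioning set.
{Exercise, Smoking} contains no descendant of Cholesterol and blocks every backdoor path.
Every element of {Exercise, Smoking} is needed (dropping Exercise leaves P4 open; dropping Smoking leaves P1 open), so no proper subset is valid.
Among all size-2 subsets of the eligible variables, only {Exercise, Smoking} blocks every backdoor path, so it is the unique smallest valid adjustment set.

{Exercise, Smoking}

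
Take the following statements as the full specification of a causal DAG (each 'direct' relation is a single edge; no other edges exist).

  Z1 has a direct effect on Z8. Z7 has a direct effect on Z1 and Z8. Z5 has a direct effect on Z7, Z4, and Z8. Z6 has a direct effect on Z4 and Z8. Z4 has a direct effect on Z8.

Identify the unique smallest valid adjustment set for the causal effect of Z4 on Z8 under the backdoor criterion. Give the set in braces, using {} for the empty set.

Variables eligible for adjustment (non-descendants of Z4, excluding Z4 and Z8): {Z1, Z5, Z6, Z7}.
Backdoor paths from Z4 to Z8:
  P1: Z4 <- Z5 -> Z7 -> Z1 -> Z8
  P2: Z4 <- Z5 -> Z7 -> Z8
  P3: Z4 <- Z5 -> Z8
  P4: Z4 <- Z6 -> Z8
The empty set is not sufficient: P1 (Z4 <- Z5 -> Z7 -> Z1 -> Z8) has no collider blocking it and no conditioned non-collider, so it is open.
Try {Z5, Z6}:
  P1: blocked at fork node Z5 ∈ conditioning set.
  P2: blocked at fork node Z5 ∈ conditioning set.
  P3: blocked at fork node Z5 ∈ conditioning set.
  P4: blocked at fork node Z6 ∈ conditioning set.
{Z5, Z6} contains no descendant of Z4 and blocks every backdoor path.
Every element of {Z5, Z6} is needed (dropping Z5 leaves P1 open; dropping Z6 leaves P4 open), so no proper subset is valid.
Among all size-2 subsets of the eligible variables, only {Z5, Z6} blocks every backdoor path, so it is the unique smallest valid adjustment set.

{Z5, Z6}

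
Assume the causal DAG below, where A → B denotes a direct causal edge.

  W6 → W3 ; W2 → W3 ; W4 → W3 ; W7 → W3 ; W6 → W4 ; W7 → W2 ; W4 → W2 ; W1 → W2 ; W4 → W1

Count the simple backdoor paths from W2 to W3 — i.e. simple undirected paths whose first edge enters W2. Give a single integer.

A backdoor path from W2 to W3 is any simple undirected path whose first edge points into W2 (i.e. leaves W2 via a parent).
Parents of W2: {W1, W4, W7}.
Enumerating:
  P1: W2 <- W7 -> W3
  P2: W2 <- W4 <- W6 -> W3
  P3: W2 <- W4 -> W3
  P4: W2 <- W1 <- W4 <- W6 -> W3
  P5: W2 <- W1 <- W4 -> W3
That exhausts the simple backdoor paths. Count: 5.

5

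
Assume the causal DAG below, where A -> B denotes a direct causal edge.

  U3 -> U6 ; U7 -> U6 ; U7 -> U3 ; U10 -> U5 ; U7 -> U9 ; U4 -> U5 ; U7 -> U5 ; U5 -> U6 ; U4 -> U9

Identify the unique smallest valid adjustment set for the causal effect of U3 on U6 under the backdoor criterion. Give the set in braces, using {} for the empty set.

{U7}

Variables eligible for adjustment (non-descendants of U3, excluding U3 and U6): {U10, U4, U5, U7, U9}.
Backdoor paths from U3 to U6:
  P1: U3 <- U7 -> U5 -> U6
  P2: U3 <- U7 -> U9 <- U4 -> U5 -> U6
  P3: U3 <- U7 -> U6
The empty set is not sufficient: P1 (U3 <- U7 -> U5 -> U6) has no collider blocking it and no conditioned non-collider, so it is open.
Try {U7}:
  P1: blocked at fork node U7 ∈ conditioning set.
  P2: blocked at fork node U7 ∈ conditioning set.
  P3: blocked at fork node U7 ∈ conditioning set.
{U7} contains no descendant of U3 and blocks every backdoor path.
No other singleton works — e.g. {U10} leaves P1 open — so {U7} is the unique smallest valid adjustment set.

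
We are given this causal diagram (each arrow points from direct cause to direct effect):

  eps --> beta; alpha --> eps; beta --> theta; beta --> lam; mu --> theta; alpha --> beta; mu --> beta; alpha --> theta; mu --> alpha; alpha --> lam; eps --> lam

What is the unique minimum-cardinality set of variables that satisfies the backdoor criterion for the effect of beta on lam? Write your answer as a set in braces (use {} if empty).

{alpha, eps}

Variables eligible for adjustment (non-descendants of beta, excluding beta and lam): {alpha, eps, mu}.
Backdoor paths from beta to lam:
  P1: beta <- mu -> alpha -> eps -> lam
  P2: beta <- mu -> alpha -> lam
  P3: beta <- mu -> theta <- alpha -> eps -> lam
  P4: beta <- mu -> theta <- alpha -> lam
  P5: beta <- alpha -> eps -> lam
  P6: beta <- alpha -> lam
  P7: beta <- eps <- alpha -> lam
  P8: beta <- eps -> lam
The empty set is not sufficient: P1 (beta <- mu -> alpha -> eps -> lam) has no collider blocking it and no conditioned non-collider, so it is open.
Try {alpha, eps}:
  P1: blocked at chain node alpha ∈ conditioning set.
  P2: blocked at chain node alpha ∈ conditioning set.
  P3: blocked at collider theta (neither it nor any descendant is in the conditioning set).
  P4: blocked at collider theta (neither it nor any descendant is in the conditioning set).
  P5: blocked at fork node alpha ∈ conditioning set.
  P6: blocked at fork node alpha ∈ conditioning set.
  P7: blocked at chain node eps ∈ conditioning set.
  P8: blocked at fork node eps ∈ conditioning set.
{alpha, eps} contains no descendant of beta and blocks every backdoor path.
Every element of {alpha, eps} is needed (dropping alpha leaves P2 open; dropping eps leaves P8 open), so no proper subset is valid.
Among all size-2 subsets of the eligible variables, only {alpha, eps} blocks every backdoor path, so it is the unique smallest valid adjustment set.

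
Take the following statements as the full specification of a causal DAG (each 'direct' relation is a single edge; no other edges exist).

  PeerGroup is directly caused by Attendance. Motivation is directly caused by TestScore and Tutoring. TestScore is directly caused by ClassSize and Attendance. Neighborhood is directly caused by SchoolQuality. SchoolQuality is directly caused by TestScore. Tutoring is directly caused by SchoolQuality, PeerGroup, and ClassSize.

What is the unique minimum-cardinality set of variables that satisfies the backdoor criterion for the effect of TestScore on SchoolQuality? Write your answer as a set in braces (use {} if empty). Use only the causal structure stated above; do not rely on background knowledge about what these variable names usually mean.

{}

Variables eligible for adjustment (non-descendants of TestScore, excluding TestScore and SchoolQuality): {Attendance, ClassSize, PeerGroup}.
Backdoor paths from TestScore to SchoolQuality:
  P1: TestScore <- ClassSize -> Tutoring <- SchoolQuality
  P2: TestScore <- Attendance -> PeerGroup -> Tutoring <- SchoolQuality
Each backdoor path contains an unconditioned collider, so every path is already blocked with the empty conditioning set:
  P1: blocked at collider Tutoring (neither it nor any descendant is in the conditioning set).
  P2: blocked at collider Tutoring (neither it nor any descendant is in the conditioning set).
The empty set is therefore the unique smallest valid set.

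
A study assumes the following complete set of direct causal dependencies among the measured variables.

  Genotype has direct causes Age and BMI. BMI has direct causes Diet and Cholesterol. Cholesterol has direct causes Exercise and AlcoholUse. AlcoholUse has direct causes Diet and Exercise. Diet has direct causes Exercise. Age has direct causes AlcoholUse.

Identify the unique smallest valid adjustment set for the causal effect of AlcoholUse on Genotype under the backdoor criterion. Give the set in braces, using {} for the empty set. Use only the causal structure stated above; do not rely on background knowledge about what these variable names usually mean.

{Diet, Exercise}

Variables eligible for adjustment (non-descendants of AlcoholUse, excluding AlcoholUse and Genotype): {Diet, Exercise}.
Backdoor paths from AlcoholUse to Genotype:
  P1: AlcoholUse <- Exercise -> Diet -> BMI -> Genotype
  P2: AlcoholUse <- Exercise -> Cholesterol -> BMI -> Genotype
  P3: AlcoholUse <- Diet <- Exercise -> Cholesterol -> BMI -> Genotype
  P4: AlcoholUse <- Diet -> BMI -> Genotype
The empty set is not sufficient: P1 (AlcoholUse <- Exercise -> Diet -> BMI -> Genotype) has no collider blocking it and no conditioned non-collider, so it is open.
Try {Diet, Exercise}:
  P1: blocked at fork node Exercise ∈ conditioning set.
  P2: blocked at fork node Exercise ∈ conditioning set.
  P3: blocked at chain node Diet ∈ conditioning set.
  P4: blocked at fork node Diet ∈ conditioning set.
{Diet, Exercise} contains no descendant of AlcoholUse and blocks every backdoor path.
Every element of {Diet, Exercise} is needed (dropping Diet leaves P4 open; dropping Exercise leaves P2 open), so no proper subset is valid.
Among all size-2 subsets of the eligible variables, only {Diet, Exercise} blocks every backdoor path, so it is the unique smallest valid adjustment set.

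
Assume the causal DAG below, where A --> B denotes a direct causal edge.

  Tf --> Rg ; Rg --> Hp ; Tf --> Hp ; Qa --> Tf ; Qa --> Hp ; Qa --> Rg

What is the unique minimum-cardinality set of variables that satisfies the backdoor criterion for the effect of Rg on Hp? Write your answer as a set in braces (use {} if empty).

{Qa, Tf}

Variables eligible for adjustment (non-descendants of Rg, excluding Rg and Hp): {Qa, Tf}.
Backdoor paths from Rg to Hp:
  P1: Rg <- Qa -> Tf -> Hp
  P2: Rg <- Qa -> Hp
  P3: Rg <- Tf <- Qa -> Hp
  P4: Rg <- Tf -> Hp
The empty set is not sufficient: P1 (Rg <- Qa -> Tf -> Hp) has no collider blocking it and no conditioned non-collider, so it is open.
Try {Qa, Tf}:
  P1: blocked at fork node Qa ∈ conditioning set.
  P2: blocked at fork node Qa ∈ conditioning set.
  P3: blocked at chain node Tf ∈ conditioning set.
  P4: blocked at fork node Tf ∈ conditioning set.
{Qa, Tf} contains no descendant of Rg and blocks every backdoor path.
Every element of {Qa, Tf} is needed (dropping Qa leaves P2 open; dropping Tf leaves P4 open), so no proper subset is valid.
Among all size-2 subsets of the eligible variables, only {Qa, Tf} blocks every backdoor path, so it is the unique smallest valid adjustment set.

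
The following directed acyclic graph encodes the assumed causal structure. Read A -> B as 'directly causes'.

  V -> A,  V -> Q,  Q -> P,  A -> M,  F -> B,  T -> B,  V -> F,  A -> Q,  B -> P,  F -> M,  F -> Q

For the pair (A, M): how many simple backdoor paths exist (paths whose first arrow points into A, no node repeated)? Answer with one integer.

3

A backdoor path from A to M is any simple undirected path whose first edge points into A (i.e. leaves A via a parent).
Parents of A: {V}.
Enumerating:
  P1: A <- V -> F -> M
  P2: A <- V -> Q <- F -> M
  P3: A <- V -> Q -> P <- B <- F -> M
That exhausts the simple backdoor paths. Count: 3.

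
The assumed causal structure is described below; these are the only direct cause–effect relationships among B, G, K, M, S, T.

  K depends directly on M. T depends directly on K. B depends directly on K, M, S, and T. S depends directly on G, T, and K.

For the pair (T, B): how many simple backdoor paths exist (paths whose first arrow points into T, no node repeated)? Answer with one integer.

A backdoor path from T to B is any simple undirected path whose first edge points into T (i.e. leaves T via a parent).
Parents of T: {K}.
Enumerating:
  P1: T <- K <- M -> B
  P2: T <- K -> S -> B
  P3: T <- K -> B
That exhausts the simple backdoor paths. Count: 3.

3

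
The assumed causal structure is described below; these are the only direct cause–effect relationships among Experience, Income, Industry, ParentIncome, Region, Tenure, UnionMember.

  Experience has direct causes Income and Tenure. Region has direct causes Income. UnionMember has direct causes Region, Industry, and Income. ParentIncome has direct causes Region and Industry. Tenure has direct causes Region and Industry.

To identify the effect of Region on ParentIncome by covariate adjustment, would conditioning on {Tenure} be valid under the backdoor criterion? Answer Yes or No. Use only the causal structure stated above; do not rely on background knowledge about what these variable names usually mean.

No

Backdoor paths from Region to ParentIncome (paths whose first edge points into Region):
  P1: Region <- Income -> UnionMember <- Industry -> ParentIncome
  P2: Region <- Income -> Experience <- Tenure <- Industry -> ParentIncome
Condition 1 (no descendant of Region in the set): FAILS — Tenure is a descendant of Region.
Condition 2 (every backdoor path blocked by {Tenure}):
  P1: blocked at collider UnionMember (neither it nor any descendant is in the conditioning set).
  P2: blocked at collider Experience (neither it nor any descendant is in the conditioning set).
{Tenure} does not satisfy the backdoor criterion.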